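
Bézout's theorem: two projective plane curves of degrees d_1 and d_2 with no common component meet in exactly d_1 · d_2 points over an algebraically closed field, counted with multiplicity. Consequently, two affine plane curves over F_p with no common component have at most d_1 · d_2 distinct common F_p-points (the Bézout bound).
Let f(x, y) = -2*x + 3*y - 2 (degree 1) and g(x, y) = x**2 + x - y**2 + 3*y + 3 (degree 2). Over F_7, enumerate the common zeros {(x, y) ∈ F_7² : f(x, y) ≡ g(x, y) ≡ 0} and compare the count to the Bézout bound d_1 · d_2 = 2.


Common zeros: ∅; count = 0; Bézout bound = 2.

deg(f) = 1, deg(g) = 2, so Bézout bound = 2.
Scan x ∈ F_7. For each x, list the y ∈ F_7 with f(x, y) ≡ 0 and those with g(x, y) ≡ 0 (mod 7); the common zeros in that column are the intersection.
  x = 0: f ≡ 0 at y ∈ {3}; g ≡ 0 at y ∈ {5}; common: ∅.
  x = 1: f ≡ 0 at y ∈ {6}; g ≡ 0 at y ∈ {1, 2}; common: ∅.
  x = 2: f ≡ 0 at y ∈ {2}; g ≡ 0 at y ∈ ∅; common: ∅.
  x = 3: f ≡ 0 at y ∈ {5}; g ≡ 0 at y ∈ ∅; common: ∅.
  x = 4: f ≡ 0 at y ∈ {1}; g ≡ 0 at y ∈ ∅; common: ∅.
  x = 5: f ≡ 0 at y ∈ {4}; g ≡ 0 at y ∈ {1, 2}; common: ∅.
  x = 6: f ≡ 0 at y ∈ {0}; g ≡ 0 at y ∈ {5}; common: ∅.
Collecting: common zeros = ∅, so the count is 0.
Comparison with the Bézout bound: 0 ≤ 2 = deg(f)·deg(g), as expected for curves with no common component (the affine F_7-count falls short of the bound because intersections may lie at infinity, over extension fields, or carry multiplicity).


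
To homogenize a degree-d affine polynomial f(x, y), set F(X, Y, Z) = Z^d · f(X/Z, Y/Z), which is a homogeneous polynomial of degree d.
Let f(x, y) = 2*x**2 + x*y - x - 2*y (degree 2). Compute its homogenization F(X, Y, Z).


F(X, Y, Z) = 2*X**2 + X*Y - X*Z - 2*Y*Z

deg(f) = 2.
Substitute x = X/Z, y = Y/Z into f, then multiply by Z^2.
  monomial 2·x^2·y^0 ↦ 2·X^2·Y^0·Z^0.
  monomial 1·x^1·y^1 ↦ 1·X^1·Y^1·Z^0.
  monomial -1·x^1·y^0 ↦ -1·X^1·Y^0·Z^1.
  monomial -2·x^0·y^1 ↦ -2·X^0·Y^1·Z^1.
Collecting: F(X, Y, Z) = 2*X**2 + X*Y - X*Z - 2*Y*Z.


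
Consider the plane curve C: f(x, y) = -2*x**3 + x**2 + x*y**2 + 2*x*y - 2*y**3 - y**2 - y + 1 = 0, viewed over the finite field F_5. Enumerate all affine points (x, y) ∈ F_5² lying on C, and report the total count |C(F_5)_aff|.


Affine F_5-points: {(0, 3), (1, 0), (3, 3), (3, 4)}; count = 4.

For each of the 25 pairs (x, y) ∈ F_5², evaluate f(x, y) mod 5. Record the zeros.
  x = 0: [0↦1, 1↦2, 2↦4, 3↦0, 4↦3]  zeros at y ∈ {3}
  x = 1: [0↦0, 1↦4, 2↦1, 3↦4, 4↦1]  zeros at y ∈ {0}
  x = 2: [0↦4, 1↦1, 2↦3, 3↦3, 4↦4]  zeros at y ∈ ∅
  x = 3: [0↦1, 1↦1, 2↦3, 3↦0, 4↦0]  zeros at y ∈ {3, 4}
  x = 4: [0↦4, 1↦2, 2↦4, 3↦3, 4↦2]  zeros at y ∈ ∅
Collecting zeros: affine points = {(0, 3), (1, 0), (3, 3), (3, 4)}.
Total count |C(F_5)_aff| = 4.


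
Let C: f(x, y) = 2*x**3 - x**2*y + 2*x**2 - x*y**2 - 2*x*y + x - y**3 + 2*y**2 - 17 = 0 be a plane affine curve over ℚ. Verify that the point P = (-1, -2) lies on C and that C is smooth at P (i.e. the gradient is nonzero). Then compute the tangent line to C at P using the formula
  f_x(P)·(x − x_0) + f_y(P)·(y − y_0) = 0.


Tangent line at P: -x - 23*y - 47 = 0.

Step 1: f(-1, -2) = 0, so P lies on C.
Step 2: partial derivatives
  f_x(x, y) = 6*x**2 - 2*x*y + 4*x - y**2 - 2*y + 1, f_y(x, y) = -x**2 - 2*x*y - 2*x - 3*y**2 + 4*y.
  f_x(P) = -1, f_y(P) = -23 (gradient nonzero, so P is smooth).
Step 3: tangent line at P: -1·(x − -1) + -23·(y − -2) = 0.
Expanding: -x - 23*y - 47 = 0.


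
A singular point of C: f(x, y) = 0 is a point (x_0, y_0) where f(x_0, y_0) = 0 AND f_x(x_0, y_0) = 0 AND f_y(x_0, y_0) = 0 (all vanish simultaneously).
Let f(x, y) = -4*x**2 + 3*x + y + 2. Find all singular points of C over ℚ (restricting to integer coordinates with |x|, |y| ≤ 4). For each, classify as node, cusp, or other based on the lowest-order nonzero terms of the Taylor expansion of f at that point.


No singular points in the scanned grid; C is smooth there.

Compute partial derivatives:
  f_x = 3 - 8*x.
  f_y = 1.
f_y = 1 is a nonzero constant, so f_y never vanishes: no point (x, y) can satisfy f = f_x = f_y = 0. In particular no (x, y) ∈ {−4, ..., 4}² is singular; the curve is smooth.


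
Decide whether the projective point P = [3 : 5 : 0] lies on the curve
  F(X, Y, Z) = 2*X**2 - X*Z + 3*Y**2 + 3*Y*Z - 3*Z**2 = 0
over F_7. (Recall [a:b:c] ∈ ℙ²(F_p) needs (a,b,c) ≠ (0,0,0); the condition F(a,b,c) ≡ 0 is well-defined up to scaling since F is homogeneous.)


F(3,5,0) ≡ 2 (mod 7); P is NOT on the curve.

Evaluate F(3, 5, 0) term-by-term (mod 7).
  2*X**2 ↦ 2·9·1·1 = 18
  -X*Z ↦ -1·3·1·0 = 0
  3*Y**2 ↦ 3·1·25·1 = 75
  3*Y*Z ↦ 3·1·5·0 = 0
  -3*Z**2 ↦ -3·1·1·0 = 0
Sum: F(3, 5, 0) = (18) + (0) + (75) + (0) + (0) = 93.
Reducing mod 7: 93 ≡ 2 (mod 7).
Since F(a, b, c) ≡ 2 ≠ 0 (mod 7), P does NOT lie on the curve.


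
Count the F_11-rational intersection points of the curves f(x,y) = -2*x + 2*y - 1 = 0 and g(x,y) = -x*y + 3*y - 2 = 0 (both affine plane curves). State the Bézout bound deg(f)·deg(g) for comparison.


Common zeros: ∅; count = 0; Bézout bound = 2.

deg(f) = 1, deg(g) = 2, so Bézout bound = 2.
Scan x ∈ F_11. For each x, list the y ∈ F_11 with f(x, y) ≡ 0 and those with g(x, y) ≡ 0 (mod 11); the common zeros in that column are the intersection.
  x = 0: f ≡ 0 at y ∈ {6}; g ≡ 0 at y ∈ {8}; common: ∅.
  x = 1: f ≡ 0 at y ∈ {7}; g ≡ 0 at y ∈ {1}; common: ∅.
  x = 2: f ≡ 0 at y ∈ {8}; g ≡ 0 at y ∈ {2}; common: ∅.
  x = 3: f ≡ 0 at y ∈ {9}; g ≡ 0 at y ∈ ∅; common: ∅.
  x = 4: f ≡ 0 at y ∈ {10}; g ≡ 0 at y ∈ {9}; common: ∅.
  x = 5: f ≡ 0 at y ∈ {0}; g ≡ 0 at y ∈ {10}; common: ∅.
  x = 6: f ≡ 0 at y ∈ {1}; g ≡ 0 at y ∈ {3}; common: ∅.
  x = 7: f ≡ 0 at y ∈ {2}; g ≡ 0 at y ∈ {5}; common: ∅.
  x = 8: f ≡ 0 at y ∈ {3}; g ≡ 0 at y ∈ {4}; common: ∅.
  x = 9: f ≡ 0 at y ∈ {4}; g ≡ 0 at y ∈ {7}; common: ∅.
  x = 10: f ≡ 0 at y ∈ {5}; g ≡ 0 at y ∈ {6}; common: ∅.
Collecting: common zeros = ∅, so the count is 0.
Comparison with the Bézout bound: 0 ≤ 2 = deg(f)·deg(g), as expected for curves with no common component (the affine F_11-count falls short of the bound because intersections may lie at infinity, over extension fields, or carry multiplicity).


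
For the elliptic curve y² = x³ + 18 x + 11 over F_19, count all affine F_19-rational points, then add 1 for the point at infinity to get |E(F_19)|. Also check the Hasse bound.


Affine points = {(0, 7), (0, 12), (1, 7), (1, 12), (2, 6), (2, 13), (3, 4), (3, 15), (5, 6), (5, 13), (7, 9), (7, 10), (9, 3), (9, 16), (11, 1), (11, 18), (12, 6), (12, 13), (14, 9), (14, 10), (16, 5), (16, 14), (17, 9), (17, 10), (18, 7), (18, 12)}; affine count = 26; |E(F_19)| = 27.

Discriminant check: Δ ∝ 4a³ + 27b² = 4·18³ + 27·11² = 4·5832 + 27·121 ≡ 14 (mod 19). Nonzero ⇒ E is nonsingular.
For each x ∈ F_19, compute rhs = x³ + 18·x + 11 mod 19, then count y ∈ F_19 with y² ≡ rhs.
  x = 0: rhs = 11, matching y values: 7, 12 (2 points).
  x = 1: rhs = 11, matching y values: 7, 12 (2 points).
  x = 2: rhs = 17, matching y values: 6, 13 (2 points).
  x = 3: rhs = 16, matching y values: 4, 15 (2 points).
  x = 4: rhs = 14, matching y values: none (0 points).
  x = 5: rhs = 17, matching y values: 6, 13 (2 points).
  x = 6: rhs = 12, matching y values: none (0 points).
  x = 7: rhs = 5, matching y values: 9, 10 (2 points).
  x = 8: rhs = 2, matching y values: none (0 points).
  x = 9: rhs = 9, matching y values: 3, 16 (2 points).
  x = 10: rhs = 13, matching y values: none (0 points).
  x = 11: rhs = 1, matching y values: 1, 18 (2 points).
  x = 12: rhs = 17, matching y values: 6, 13 (2 points).
  x = 13: rhs = 10, matching y values: none (0 points).
  x = 14: rhs = 5, matching y values: 9, 10 (2 points).
  x = 15: rhs = 8, matching y values: none (0 points).
  x = 16: rhs = 6, matching y values: 5, 14 (2 points).
  x = 17: rhs = 5, matching y values: 9, 10 (2 points).
  x = 18: rhs = 11, matching y values: 7, 12 (2 points).
Total affine count: 26.
Full point count |E(F_19)| = 26 + 1 = 27.
Hasse bound: |27 − (19+1)| = |7| = 7 ≤ 2√19 ≈ 8.7178 ✓.


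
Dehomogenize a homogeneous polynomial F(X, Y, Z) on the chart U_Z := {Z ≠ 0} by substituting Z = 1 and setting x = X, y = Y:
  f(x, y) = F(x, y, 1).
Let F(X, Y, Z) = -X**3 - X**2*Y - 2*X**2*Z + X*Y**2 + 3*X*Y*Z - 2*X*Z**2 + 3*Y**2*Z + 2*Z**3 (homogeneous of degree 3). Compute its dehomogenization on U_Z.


f(x, y) = -x**3 - x**2*y - 2*x**2 + x*y**2 + 3*x*y - 2*x + 3*y**2 + 2

On U_Z we set Z = 1. Each monomial c·X^i·Y^j·Z^k in F becomes c·x^i·y^j·1^k = c·x^i·y^j.
Substituting Z = 1: F(X, Y, 1) = -x**3 - x**2*y - 2*x**2 + x*y**2 + 3*x*y - 2*x + 3*y**2 + 2.
Note: deg(f) ≤ deg(F) = 3; strict inequality happens when F is divisible by Z (lost terms).


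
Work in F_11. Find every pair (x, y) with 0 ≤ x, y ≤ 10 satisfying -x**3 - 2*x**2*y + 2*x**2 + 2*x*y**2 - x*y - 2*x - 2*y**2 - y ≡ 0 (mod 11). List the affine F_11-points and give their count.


Affine F_11-points: {(0, 0), (0, 5), (1, 8), (3, 1), (3, 10), (5, 2), (5, 5), (9, 3), (9, 5)}; count = 9.

For each of the 121 pairs (x, y) ∈ F_11², evaluate f(x, y) mod 11. Record the zeros.
  x = 0: [0↦0, 1↦8, 2↦1, 3↦1, 4↦8, 5↦0, 6↦10, 7↦5, 8↦7, 9↦5, 10↦10]  zeros at y ∈ {0, 5}
  x = 1: [0↦10, 1↦6, 2↦2, 3↦9, 4↦5, 5↦1, 6↦8, 7↦4, 8↦0, 9↦7, 10↦3]  zeros at y ∈ {8}
  x = 2: [0↦7, 1↦9, 2↦4, 3↦3, 4↦6, 5↦2, 6↦2, 7↦6, 8↦3, 9↦4, 10↦9]  zeros at y ∈ ∅
  x = 3: [0↦7, 1↦0, 2↦1, 3↦10, 4↦5, 5↦8, 6↦8, 7↦5, 8↦10, 9↦1, 10↦0]  zeros at y ∈ {1, 10}
  x = 4: [0↦4, 1↦6, 2↦9, 3↦2, 4↦7, 5↦2, 6↦9, 7↦6, 8↦4, 9↦3, 10↦3]  zeros at y ∈ ∅
  x = 5: [0↦3, 1↦10, 2↦0, 3↦6, 4↦6, 5↦0, 6↦10, 7↦3, 8↦1, 9↦4, 10↦1]  zeros at y ∈ {2, 5}
  x = 6: [0↦9, 1↦6, 2↦1, 3↦5, 4↦7, 5↦7, 6↦5, 7↦1, 8↦6, 9↦9, 10↦10]  zeros at y ∈ ∅
  x = 7: [0↦5, 1↦10, 2↦6, 3↦4, 4↦4, 5↦6, 6↦10, 7↦5, 8↦2, 9↦1, 10↦2]  zeros at y ∈ ∅
  x = 8: [0↦7, 1↦5, 2↦9, 3↦8, 4↦2, 5↦2, 6↦8, 7↦9, 8↦5, 9↦7, 10↦4]  zeros at y ∈ ∅
  x = 9: [0↦9, 1↦7, 2↦4, 3↦0, 4↦6, 5↦0, 6↦4, 7↦7, 8↦9, 9↦10, 10↦10]  zeros at y ∈ {3, 5}
  x = 10: [0↦5, 1↦10, 2↦7, 3↦7, 4↦10, 5↦5, 6↦3, 7↦4, 8↦8, 9↦4, 10↦3]  zeros at y ∈ ∅
Collecting zeros: affine points = {(0, 0), (0, 5), (1, 8), (3, 1), (3, 10), (5, 2), (5, 5), (9, 3), (9, 5)}.
Total count |C(F_11)_aff| = 9.


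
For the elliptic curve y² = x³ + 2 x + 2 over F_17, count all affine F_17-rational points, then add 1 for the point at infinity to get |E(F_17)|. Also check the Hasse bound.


Affine points = {(0, 6), (0, 11), (3, 1), (3, 16), (5, 1), (5, 16), (6, 3), (6, 14), (7, 6), (7, 11), (9, 1), (9, 16), (10, 6), (10, 11), (13, 7), (13, 10), (16, 4), (16, 13)}; affine count = 18; |E(F_17)| = 19.

Discriminant check: Δ ∝ 4a³ + 27b² = 4·2³ + 27·2² = 4·8 + 27·4 ≡ 4 (mod 17). Nonzero ⇒ E is nonsingular.
For each x ∈ F_17, compute rhs = x³ + 2·x + 2 mod 17, then count y ∈ F_17 with y² ≡ rhs.
  x = 0: rhs = 2, matching y values: 6, 11 (2 points).
  x = 1: rhs = 5, matching y values: none (0 points).
  x = 2: rhs = 14, matching y values: none (0 points).
  x = 3: rhs = 1, matching y values: 1, 16 (2 points).
  x = 4: rhs = 6, matching y values: none (0 points).
  x = 5: rhs = 1, matching y values: 1, 16 (2 points).
  x = 6: rhs = 9, matching y values: 3, 14 (2 points).
  x = 7: rhs = 2, matching y values: 6, 11 (2 points).
  x = 8: rhs = 3, matching y values: none (0 points).
  x = 9: rhs = 1, matching y values: 1, 16 (2 points).
  x = 10: rhs = 2, matching y values: 6, 11 (2 points).
  x = 11: rhs = 12, matching y values: none (0 points).
  x = 12: rhs = 3, matching y values: none (0 points).
  x = 13: rhs = 15, matching y values: 7, 10 (2 points).
  x = 14: rhs = 3, matching y values: none (0 points).
  x = 15: rhs = 7, matching y values: none (0 points).
  x = 16: rhs = 16, matching y values: 4, 13 (2 points).
Total affine count: 18.
Full point count |E(F_17)| = 18 + 1 = 19.
Hasse bound: |19 − (17+1)| = |1| = 1 ≤ 2√17 ≈ 8.2462 ✓.


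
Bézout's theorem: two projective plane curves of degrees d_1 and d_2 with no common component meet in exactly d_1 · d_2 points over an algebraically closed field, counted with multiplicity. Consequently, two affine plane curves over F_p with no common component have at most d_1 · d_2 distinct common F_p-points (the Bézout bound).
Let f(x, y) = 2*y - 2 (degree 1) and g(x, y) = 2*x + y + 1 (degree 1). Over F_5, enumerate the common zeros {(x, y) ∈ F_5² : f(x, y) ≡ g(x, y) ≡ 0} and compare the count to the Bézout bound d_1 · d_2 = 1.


Common zeros: {(4, 1)}; count = 1; Bézout bound = 1.

deg(f) = 1, deg(g) = 1, so Bézout bound = 1.
Scan x ∈ F_5. For each x, list the y ∈ F_5 with f(x, y) ≡ 0 and those with g(x, y) ≡ 0 (mod 5); the common zeros in that column are the intersection.
  x = 0: f ≡ 0 at y ∈ {1}; g ≡ 0 at y ∈ {4}; common: ∅.
  x = 1: f ≡ 0 at y ∈ {1}; g ≡ 0 at y ∈ {2}; common: ∅.
  x = 2: f ≡ 0 at y ∈ {1}; g ≡ 0 at y ∈ {0}; common: ∅.
  x = 3: f ≡ 0 at y ∈ {1}; g ≡ 0 at y ∈ {3}; common: ∅.
  x = 4: f ≡ 0 at y ∈ {1}; g ≡ 0 at y ∈ {1}; common: {1}.
Collecting: common zeros = {(4, 1)}, so the count is 1.
Comparison with the Bézout bound: 1 ≤ 1 = deg(f)·deg(g), as expected for curves with no common component (the bound is attained).


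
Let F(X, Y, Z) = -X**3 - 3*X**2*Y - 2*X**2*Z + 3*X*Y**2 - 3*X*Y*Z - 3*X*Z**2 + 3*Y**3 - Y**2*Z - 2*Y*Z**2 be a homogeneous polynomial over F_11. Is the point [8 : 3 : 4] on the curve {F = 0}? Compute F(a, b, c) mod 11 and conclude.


F(8,3,4) ≡ 5 (mod 11); P is NOT on the curve.

Evaluate F(8, 3, 4) term-by-term (mod 11).
  -X**3 ↦ -1·512·1·1 = -512
  -3*X**2*Y ↦ -3·64·3·1 = -576
  -2*X**2*Z ↦ -2·64·1·4 = -512
  3*X*Y**2 ↦ 3·8·9·1 = 216
  -3*X*Y*Z ↦ -3·8·3·4 = -288
  -3*X*Z**2 ↦ -3·8·1·16 = -384
  3*Y**3 ↦ 3·1·27·1 = 81
  -Y**2*Z ↦ -1·1·9·4 = -36
  -2*Y*Z**2 ↦ -2·1·3·16 = -96
Sum: F(8, 3, 4) = (-512) + (-576) + (-512) + (216) + (-288) + (-384) + (81) + (-36) + (-96) = -2107.
Reducing mod 11: -2107 ≡ 5 (mod 11).
Since F(a, b, c) ≡ 5 ≠ 0 (mod 11), P does NOT lie on the curve.


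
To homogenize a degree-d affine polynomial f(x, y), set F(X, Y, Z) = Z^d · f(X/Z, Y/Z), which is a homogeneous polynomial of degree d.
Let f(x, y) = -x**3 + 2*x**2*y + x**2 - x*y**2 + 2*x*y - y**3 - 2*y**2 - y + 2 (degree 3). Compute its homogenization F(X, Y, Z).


F(X, Y, Z) = -X**3 + 2*X**2*Y + X**2*Z - X*Y**2 + 2*X*Y*Z - Y**3 - 2*Y**2*Z - Y*Z**2 + 2*Z**3

deg(f) = 3.
Substitute x = X/Z, y = Y/Z into f, then multiply by Z^3.
  monomial -1·x^3·y^0 ↦ -1·X^3·Y^0·Z^0.
  monomial 2·x^2·y^1 ↦ 2·X^2·Y^1·Z^0.
  monomial 1·x^2·y^0 ↦ 1·X^2·Y^0·Z^1.
  monomial -1·x^1·y^2 ↦ -1·X^1·Y^2·Z^0.
  monomial 2·x^1·y^1 ↦ 2·X^1·Y^1·Z^1.
  monomial -1·x^0·y^3 ↦ -1·X^0·Y^3·Z^0.
  monomial -2·x^0·y^2 ↦ -2·X^0·Y^2·Z^1.
  monomial -1·x^0·y^1 ↦ -1·X^0·Y^1·Z^2.
  monomial 2·x^0·y^0 ↦ 2·X^0·Y^0·Z^3.
Collecting: F(X, Y, Z) = -X**3 + 2*X**2*Y + X**2*Z - X*Y**2 + 2*X*Y*Z - Y**3 - 2*Y**2*Z - Y*Z**2 + 2*Z**3.


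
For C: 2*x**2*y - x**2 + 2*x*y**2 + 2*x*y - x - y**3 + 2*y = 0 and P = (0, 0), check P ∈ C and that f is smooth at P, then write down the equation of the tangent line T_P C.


Tangent line at P: -x + 2*y = 0.

Step 1: f(0, 0) = 0, so P lies on C.
Step 2: partial derivatives
  f_x(x, y) = 4*x*y - 2*x + 2*y**2 + 2*y - 1, f_y(x, y) = 2*x**2 + 4*x*y + 2*x - 3*y**2 + 2.
  f_x(P) = -1, f_y(P) = 2 (gradient nonzero, so P is smooth).
Step 3: tangent line at P: -1·(x − 0) + 2·(y − 0) = 0.
Expanding: -x + 2*y = 0.


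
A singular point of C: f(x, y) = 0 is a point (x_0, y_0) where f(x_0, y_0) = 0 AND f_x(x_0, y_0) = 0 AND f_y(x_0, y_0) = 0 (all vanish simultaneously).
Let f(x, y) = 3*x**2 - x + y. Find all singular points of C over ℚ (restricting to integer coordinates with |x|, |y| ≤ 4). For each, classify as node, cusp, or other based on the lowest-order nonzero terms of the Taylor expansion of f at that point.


No singular points in the scanned grid; C is smooth there.

Compute partial derivatives:
  f_x = 6*x - 1.
  f_y = 1.
f_y = 1 is a nonzero constant, so f_y never vanishes: no point (x, y) can satisfy f = f_x = f_y = 0. In particular no (x, y) ∈ {−4, ..., 4}² is singular; the curve is smooth.


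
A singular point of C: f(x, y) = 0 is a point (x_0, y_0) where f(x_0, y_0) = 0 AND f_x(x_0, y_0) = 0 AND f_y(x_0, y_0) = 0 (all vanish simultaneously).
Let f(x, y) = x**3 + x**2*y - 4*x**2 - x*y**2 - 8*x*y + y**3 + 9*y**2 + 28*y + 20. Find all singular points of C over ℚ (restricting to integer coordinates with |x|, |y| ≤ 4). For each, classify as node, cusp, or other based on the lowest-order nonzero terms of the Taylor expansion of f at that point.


Singular points: {(2, -2)}; classification: cusp.

Compute partial derivatives:
  f_x = 3*x**2 + 2*x*y - 8*x - y**2 - 8*y.
  f_y = x**2 - 2*x*y - 8*x + 3*y**2 + 18*y + 28.
Scan x_0 ∈ {−4, ..., 4}. For each x_0, f_y(x_0, y) is a polynomial in y; find its integer roots y ∈ {−4, ..., 4}, then test f_x and f at those candidates.
  x = -4: f_y(-4, y) = 3*y**2 + 26*y + 76; no integer root y with |y| ≤ 4.
  x = -3: f_y(-3, y) = 3*y**2 + 24*y + 61; no integer root y with |y| ≤ 4.
  x = -2: f_y(-2, y) = 3*y**2 + 22*y + 48; no integer root y with |y| ≤ 4.
  x = -1: f_y(-1, y) = 3*y**2 + 20*y + 37; no integer root y with |y| ≤ 4.
  x = 0: f_y(0, y) = 3*y**2 + 18*y + 28; no integer root y with |y| ≤ 4.
  x = 1: f_y(1, y) = 3*y**2 + 16*y + 21; vanishes at y ∈ {-3}. (1, -3): f_x = 4 ≠ 0.
  x = 2: f_y(2, y) = 3*y**2 + 14*y + 16; vanishes at y ∈ {-2}. (2, -2): f_x = 0, f = 0 — SINGULAR.
  x = 3: f_y(3, y) = 3*y**2 + 12*y + 13; no integer root y with |y| ≤ 4.
  x = 4: f_y(4, y) = 3*y**2 + 10*y + 12; no integer root y with |y| ≤ 4.
Only singular point on the grid: (2, -2).
Classify: substitute x = 2 + u, y = -2 + v and expand: f = u**3 + u**2*v - u*v**2 + v**3 + v**2.
No constant or linear terms (consistent with a singular point). Quadratic part: v**2. Cubic part: u**3 + u**2*v - u*v**2 + v**3.
The quadratic part v**2 is a perfect square, so there is a single (double) tangent line v = 0, i.e. y = -2. Restricting the cubic part to that line (v = 0) leaves u**3 ≠ 0, so f is not divisible by v and the branch is v² ≈ -u**3 to lowest order — this is a cusp.
Classification: cusp.


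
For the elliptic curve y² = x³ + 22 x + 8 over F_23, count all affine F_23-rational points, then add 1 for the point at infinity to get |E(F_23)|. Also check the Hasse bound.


Affine points = {(0, 10), (0, 13), (1, 10), (1, 13), (3, 3), (3, 20), (5, 6), (5, 17), (8, 11), (8, 12), (10, 3), (10, 20), (14, 1), (14, 22), (18, 7), (18, 16), (21, 5), (21, 18), (22, 10), (22, 13)}; affine count = 20; |E(F_23)| = 21.

Discriminant check: Δ ∝ 4a³ + 27b² = 4·22³ + 27·8² = 4·10648 + 27·64 ≡ 22 (mod 23). Nonzero ⇒ E is nonsingular.
For each x ∈ F_23, compute rhs = x³ + 22·x + 8 mod 23, then count y ∈ F_23 with y² ≡ rhs.
  x = 0: rhs = 8, matching y values: 10, 13 (2 points).
  x = 1: rhs = 8, matching y values: 10, 13 (2 points).
  x = 2: rhs = 14, matching y values: none (0 points).
  x = 3: rhs = 9, matching y values: 3, 20 (2 points).
  x = 4: rhs = 22, matching y values: none (0 points).
  x = 5: rhs = 13, matching y values: 6, 17 (2 points).
  x = 6: rhs = 11, matching y values: none (0 points).
  x = 7: rhs = 22, matching y values: none (0 points).
  x = 8: rhs = 6, matching y values: 11, 12 (2 points).
  x = 9: rhs = 15, matching y values: none (0 points).
  x = 10: rhs = 9, matching y values: 3, 20 (2 points).
  x = 11: rhs = 17, matching y values: none (0 points).
  x = 12: rhs = 22, matching y values: none (0 points).
  x = 13: rhs = 7, matching y values: none (0 points).
  x = 14: rhs = 1, matching y values: 1, 22 (2 points).
  x = 15: rhs = 10, matching y values: none (0 points).
  x = 16: rhs = 17, matching y values: none (0 points).
  x = 17: rhs = 5, matching y values: none (0 points).
  x = 18: rhs = 3, matching y values: 7, 16 (2 points).
  x = 19: rhs = 17, matching y values: none (0 points).
  x = 20: rhs = 7, matching y values: none (0 points).
  x = 21: rhs = 2, matching y values: 5, 18 (2 points).
  x = 22: rhs = 8, matching y values: 10, 13 (2 points).
Total affine count: 20.
Full point count |E(F_23)| = 20 + 1 = 21.
Hasse bound: |21 − (23+1)| = |-3| = 3 ≤ 2√23 ≈ 9.5917 ✓.


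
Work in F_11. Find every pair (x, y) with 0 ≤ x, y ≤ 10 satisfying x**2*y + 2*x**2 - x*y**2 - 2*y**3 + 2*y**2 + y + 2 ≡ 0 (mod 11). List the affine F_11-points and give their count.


Affine F_11-points: {(0, 6), (3, 10), (4, 2), (5, 5), (6, 9), (7, 1), (8, 1), (8, 2), (8, 5), (9, 10), (10, 6)}; count = 11.

For each of the 121 pairs (x, y) ∈ F_11², evaluate f(x, y) mod 11. Record the zeros.
  x = 0: [0↦2, 1↦3, 2↦7, 3↦2, 4↦9, 5↦5, 6↦0, 7↦4, 8↦5, 9↦2, 10↦5]  zeros at y ∈ {6}
  x = 1: [0↦4, 1↦5, 2↦7, 3↦9, 4↦10, 5↦9, 6↦5, 7↦8, 8↦6, 9↦9, 10↦5]  zeros at y ∈ ∅
  x = 2: [0↦10, 1↦2, 2↦4, 3↦4, 4↦1, 5↦5, 6↦4, 7↦8, 8↦5, 9↦5, 10↦7]  zeros at y ∈ ∅
  x = 3: [0↦9, 1↦5, 2↦9, 3↦9, 4↦4, 5↦4, 6↦8, 7↦4, 8↦2, 9↦1, 10↦0]  zeros at y ∈ {10}
  x = 4: [0↦1, 1↦3, 2↦0, 3↦2, 4↦8, 5↦6, 6↦6, 7↦7, 8↦8, 9↦8, 10↦6]  zeros at y ∈ {2}
  x = 5: [0↦8, 1↦7, 2↦10, 3↦5, 4↦2, 5↦0, 6↦9, 7↦6, 8↦1, 9↦4, 10↦3]  zeros at y ∈ {5}
  x = 6: [0↦8, 1↦6, 2↦6, 3↦7, 4↦8, 5↦8, 6↦6, 7↦1, 8↦3, 9↦0, 10↦2]  zeros at y ∈ {9}
  x = 7: [0↦1, 1↦0, 2↦10, 3↦8, 4↦4, 5↦8, 6↦8, 7↦3, 8↦3, 9↦7, 10↦3]  zeros at y ∈ {1}
  x = 8: [0↦9, 1↦0, 2↦0, 3↦8, 4↦1, 5↦0, 6↦4, 7↦1, 8↦1, 9↦3, 10↦6]  zeros at y ∈ {1, 2, 5}
  x = 9: [0↦10, 1↦6, 2↦9, 3↦7, 4↦10, 5↦6, 6↦5, 7↦6, 8↦8, 9↦10, 10↦0]  zeros at y ∈ {10}
  x = 10: [0↦4, 1↦7, 2↦4, 3↦5, 4↦9, 5↦4, 6↦0, 7↦7, 8↦2, 9↦6, 10↦7]  zeros at y ∈ {6}
Collecting zeros: affine points = {(0, 6), (3, 10), (4, 2), (5, 5), (6, 9), (7, 1), (8, 1), (8, 2), (8, 5), (9, 10), (10, 6)}.
Total count |C(F_11)_aff| = 11.


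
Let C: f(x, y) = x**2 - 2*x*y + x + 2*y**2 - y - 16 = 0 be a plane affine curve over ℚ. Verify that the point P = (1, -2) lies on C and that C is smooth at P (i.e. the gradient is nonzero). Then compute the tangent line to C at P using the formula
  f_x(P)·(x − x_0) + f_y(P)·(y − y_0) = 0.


Tangent line at P: 7*x - 11*y - 29 = 0.

Step 1: f(1, -2) = 0, so P lies on C.
Step 2: partial derivatives
  f_x(x, y) = 2*x - 2*y + 1, f_y(x, y) = -2*x + 4*y - 1.
  f_x(P) = 7, f_y(P) = -11 (gradient nonzero, so P is smooth).
Step 3: tangent line at P: 7·(x − 1) + -11·(y − -2) = 0.
Expanding: 7*x - 11*y - 29 = 0.


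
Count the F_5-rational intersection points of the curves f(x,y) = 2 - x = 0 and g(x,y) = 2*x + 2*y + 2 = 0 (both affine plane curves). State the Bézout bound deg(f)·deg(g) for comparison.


Common zeros: {(2, 2)}; count = 1; Bézout bound = 1.

deg(f) = 1, deg(g) = 1, so Bézout bound = 1.
Scan x ∈ F_5. For each x, list the y ∈ F_5 with f(x, y) ≡ 0 and those with g(x, y) ≡ 0 (mod 5); the common zeros in that column are the intersection.
  x = 0: f ≡ 0 at y ∈ ∅; g ≡ 0 at y ∈ {4}; common: ∅.
  x = 1: f ≡ 0 at y ∈ ∅; g ≡ 0 at y ∈ {3}; common: ∅.
  x = 2: f ≡ 0 at y ∈ {0, 1, 2, 3, 4}; g ≡ 0 at y ∈ {2}; common: {2}.
  x = 3: f ≡ 0 at y ∈ ∅; g ≡ 0 at y ∈ {1}; common: ∅.
  x = 4: f ≡ 0 at y ∈ ∅; g ≡ 0 at y ∈ {0}; common: ∅.
Collecting: common zeros = {(2, 2)}, so the count is 1.
Comparison with the Bézout bound: 1 ≤ 1 = deg(f)·deg(g), as expected for curves with no common component (the bound is attained).


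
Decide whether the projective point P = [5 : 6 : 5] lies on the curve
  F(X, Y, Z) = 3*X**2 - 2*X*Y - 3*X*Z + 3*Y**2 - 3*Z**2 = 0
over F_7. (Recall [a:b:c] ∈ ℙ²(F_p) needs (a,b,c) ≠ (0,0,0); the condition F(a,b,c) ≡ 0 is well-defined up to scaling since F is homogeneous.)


F(5,6,5) ≡ 1 (mod 7); P is NOT on the curve.

Evaluate F(5, 6, 5) term-by-term (mod 7).
  3*X**2 ↦ 3·25·1·1 = 75
  -2*X*Y ↦ -2·5·6·1 = -60
  -3*X*Z ↦ -3·5·1·5 = -75
  3*Y**2 ↦ 3·1·36·1 = 108
  -3*Z**2 ↦ -3·1·1·25 = -75
Sum: F(5, 6, 5) = (75) + (-60) + (-75) + (108) + (-75) = -27.
Reducing mod 7: -27 ≡ 1 (mod 7).
Since F(a, b, c) ≡ 1 ≠ 0 (mod 7), P does NOT lie on the curve.


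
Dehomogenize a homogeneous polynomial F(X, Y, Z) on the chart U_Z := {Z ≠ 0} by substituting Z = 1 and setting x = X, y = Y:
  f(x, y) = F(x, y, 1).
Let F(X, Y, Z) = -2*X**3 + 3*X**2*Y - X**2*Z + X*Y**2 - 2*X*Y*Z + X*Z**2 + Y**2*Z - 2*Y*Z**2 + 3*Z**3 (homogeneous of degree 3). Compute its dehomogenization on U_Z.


f(x, y) = -2*x**3 + 3*x**2*y - x**2 + x*y**2 - 2*x*y + x + y**2 - 2*y + 3

On U_Z we set Z = 1. Each monomial c·X^i·Y^j·Z^k in F becomes c·x^i·y^j·1^k = c·x^i·y^j.
Substituting Z = 1: F(X, Y, 1) = -2*x**3 + 3*x**2*y - x**2 + x*y**2 - 2*x*y + x + y**2 - 2*y + 3.
Note: deg(f) ≤ deg(F) = 3; strict inequality happens when F is divisible by Z (lost terms).


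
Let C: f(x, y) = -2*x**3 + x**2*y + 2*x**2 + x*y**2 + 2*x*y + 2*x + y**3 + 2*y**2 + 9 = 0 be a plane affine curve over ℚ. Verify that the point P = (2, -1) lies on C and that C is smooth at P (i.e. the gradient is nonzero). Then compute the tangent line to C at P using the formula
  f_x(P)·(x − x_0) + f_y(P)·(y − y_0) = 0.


Tangent line at P: -19*x + 3*y + 41 = 0.

Step 1: f(2, -1) = 0, so P lies on C.
Step 2: partial derivatives
  f_x(x, y) = -6*x**2 + 2*x*y + 4*x + y**2 + 2*y + 2, f_y(x, y) = x**2 + 2*x*y + 2*x + 3*y**2 + 4*y.
  f_x(P) = -19, f_y(P) = 3 (gradient nonzero, so P is smooth).
Step 3: tangent line at P: -19·(x − 2) + 3·(y − -1) = 0.
Expanding: -19*x + 3*y + 41 = 0.


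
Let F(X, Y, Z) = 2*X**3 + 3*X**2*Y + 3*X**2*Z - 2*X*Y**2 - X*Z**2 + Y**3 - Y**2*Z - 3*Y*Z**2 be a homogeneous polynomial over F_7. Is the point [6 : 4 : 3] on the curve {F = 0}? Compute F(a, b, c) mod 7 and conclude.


F(6,4,3) ≡ 3 (mod 7); P is NOT on the curve.

Evaluate F(6, 4, 3) term-by-term (mod 7).
  2*X**3 ↦ 2·216·1·1 = 432
  3*X**2*Y ↦ 3·36·4·1 = 432
  3*X**2*Z ↦ 3·36·1·3 = 324
  -2*X*Y**2 ↦ -2·6·16·1 = -192
  -X*Z**2 ↦ -1·6·1·9 = -54
  Y**3 ↦ 1·1·64·1 = 64
  -Y**2*Z ↦ -1·1·16·3 = -48
  -3*Y*Z**2 ↦ -3·1·4·9 = -108
Sum: F(6, 4, 3) = (432) + (432) + (324) + (-192) + (-54) + (64) + (-48) + (-108) = 850.
Reducing mod 7: 850 ≡ 3 (mod 7).
Since F(a, b, c) ≡ 3 ≠ 0 (mod 7), P does NOT lie on the curve.


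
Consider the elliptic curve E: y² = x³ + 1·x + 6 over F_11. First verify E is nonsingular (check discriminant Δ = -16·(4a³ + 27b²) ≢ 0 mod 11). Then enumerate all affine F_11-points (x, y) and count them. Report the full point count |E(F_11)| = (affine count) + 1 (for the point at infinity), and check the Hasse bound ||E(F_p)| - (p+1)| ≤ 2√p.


Affine points = {(2, 4), (2, 7), (3, 5), (3, 6), (5, 2), (5, 9), (7, 2), (7, 9), (8, 3), (8, 8), (10, 2), (10, 9)}; affine count = 12; |E(F_11)| = 13.

Discriminant check: Δ ∝ 4a³ + 27b² = 4·1³ + 27·6² = 4·1 + 27·36 ≡ 8 (mod 11). Nonzero ⇒ E is nonsingular.
For each x ∈ F_11, compute rhs = x³ + 1·x + 6 mod 11, then count y ∈ F_11 with y² ≡ rhs.
  x = 0: rhs = 6, matching y values: none (0 points).
  x = 1: rhs = 8, matching y values: none (0 points).
  x = 2: rhs = 5, matching y values: 4, 7 (2 points).
  x = 3: rhs = 3, matching y values: 5, 6 (2 points).
  x = 4: rhs = 8, matching y values: none (0 points).
  x = 5: rhs = 4, matching y values: 2, 9 (2 points).
  x = 6: rhs = 8, matching y values: none (0 points).
  x = 7: rhs = 4, matching y values: 2, 9 (2 points).
  x = 8: rhs = 9, matching y values: 3, 8 (2 points).
  x = 9: rhs = 7, matching y values: none (0 points).
  x = 10: rhs = 4, matching y values: 2, 9 (2 points).
Total affine count: 12.
Full point count |E(F_11)| = 12 + 1 = 13.
Hasse bound: |13 − (11+1)| = |1| = 1 ≤ 2√11 ≈ 6.6332 ✓.


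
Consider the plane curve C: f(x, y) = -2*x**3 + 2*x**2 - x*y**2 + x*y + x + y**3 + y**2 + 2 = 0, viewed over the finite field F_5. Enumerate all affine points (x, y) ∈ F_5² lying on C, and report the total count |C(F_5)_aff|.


Affine F_5-points: {(1, 1), (2, 3), (3, 2), (4, 0)}; count = 4.

For each of the 25 pairs (x, y) ∈ F_5², evaluate f(x, y) mod 5. Record the zeros.
  x = 0: [0↦2, 1↦4, 2↦4, 3↦3, 4↦2]  zeros at y ∈ ∅
  x = 1: [0↦3, 1↦0, 2↦3, 3↦3, 4↦1]  zeros at y ∈ {1}
  x = 2: [0↦1, 1↦3, 2↦4, 3↦0, 4↦2]  zeros at y ∈ {3}
  x = 3: [0↦4, 1↦1, 2↦0, 3↦2, 4↦3]  zeros at y ∈ {2}
  x = 4: [0↦0, 1↦2, 2↦4, 3↦2, 4↦2]  zeros at y ∈ {0}
Collecting zeros: affine points = {(1, 1), (2, 3), (3, 2), (4, 0)}.
Total count |C(F_5)_aff| = 4.


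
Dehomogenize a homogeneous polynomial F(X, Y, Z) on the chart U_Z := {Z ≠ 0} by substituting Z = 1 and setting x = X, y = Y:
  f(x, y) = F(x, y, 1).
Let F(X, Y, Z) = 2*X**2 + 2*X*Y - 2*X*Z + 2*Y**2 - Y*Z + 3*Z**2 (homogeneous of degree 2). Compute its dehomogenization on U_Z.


f(x, y) = 2*x**2 + 2*x*y - 2*x + 2*y**2 - y + 3

On U_Z we set Z = 1. Each monomial c·X^i·Y^j·Z^k in F becomes c·x^i·y^j·1^k = c·x^i·y^j.
Substituting Z = 1: F(X, Y, 1) = 2*x**2 + 2*x*y - 2*x + 2*y**2 - y + 3.
Note: deg(f) ≤ deg(F) = 2; strict inequality happens when F is divisible by Z (lost terms).


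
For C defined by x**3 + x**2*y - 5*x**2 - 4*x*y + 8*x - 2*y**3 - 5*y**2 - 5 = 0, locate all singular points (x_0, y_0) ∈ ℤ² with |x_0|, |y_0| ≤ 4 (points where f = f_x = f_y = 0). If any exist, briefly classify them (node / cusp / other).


Singular points: {(2, -1)}; classification: cusp.

Compute partial derivatives:
  f_x = 3*x**2 + 2*x*y - 10*x - 4*y + 8.
  f_y = x**2 - 4*x - 6*y**2 - 10*y.
Scan x_0 ∈ {−4, ..., 4}. For each x_0, f_y(x_0, y) is a polynomial in y; find its integer roots y ∈ {−4, ..., 4}, then test f_x and f at those candidates.
  x = -4: f_y(-4, y) = -6*y**2 - 10*y + 32; no integer root y with |y| ≤ 4.
  x = -3: f_y(-3, y) = -6*y**2 - 10*y + 21; no integer root y with |y| ≤ 4.
  x = -2: f_y(-2, y) = -6*y**2 - 10*y + 12; no integer root y with |y| ≤ 4.
  x = -1: f_y(-1, y) = -6*y**2 - 10*y + 5; no integer root y with |y| ≤ 4.
  x = 0: f_y(0, y) = -6*y**2 - 10*y; vanishes at y ∈ {0}. (0, 0): f_x = 8 ≠ 0.
  x = 1: f_y(1, y) = -6*y**2 - 10*y - 3; no integer root y with |y| ≤ 4.
  x = 2: f_y(2, y) = -6*y**2 - 10*y - 4; vanishes at y ∈ {-1}. (2, -1): f_x = 0, f = 0 — SINGULAR.
  x = 3: f_y(3, y) = -6*y**2 - 10*y - 3; no integer root y with |y| ≤ 4.
  x = 4: f_y(4, y) = -6*y**2 - 10*y; vanishes at y ∈ {0}. (4, 0): f_x = 16 ≠ 0.
Only singular point on the grid: (2, -1).
Classify: substitute x = 2 + u, y = -1 + v and expand: f = u**3 + u**2*v - 2*v**3 + v**2.
No constant or linear terms (consistent with a singular point). Quadratic part: v**2. Cubic part: u**3 + u**2*v - 2*v**3.
The quadratic part v**2 is a perfect square, so there is a single (double) tangent line v = 0, i.e. y = -1. Restricting the cubic part to that line (v = 0) leaves u**3 ≠ 0, so f is not divisible by v and the branch is v² ≈ -u**3 to lowest order — this is a cusp.
Classification: cusp.


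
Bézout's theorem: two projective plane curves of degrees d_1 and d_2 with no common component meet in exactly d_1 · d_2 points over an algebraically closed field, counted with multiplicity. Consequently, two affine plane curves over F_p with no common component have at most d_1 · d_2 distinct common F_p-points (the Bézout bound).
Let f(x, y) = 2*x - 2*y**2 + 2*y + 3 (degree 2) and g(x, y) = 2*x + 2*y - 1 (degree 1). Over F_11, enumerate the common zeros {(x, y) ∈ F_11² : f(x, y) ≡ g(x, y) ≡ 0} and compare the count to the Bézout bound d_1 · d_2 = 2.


Common zeros: ∅; count = 0; Bézout bound = 2.

deg(f) = 2, deg(g) = 1, so Bézout bound = 2.
Scan x ∈ F_11. For each x, list the y ∈ F_11 with f(x, y) ≡ 0 and those with g(x, y) ≡ 0 (mod 11); the common zeros in that column are the intersection.
  x = 0: f ≡ 0 at y ∈ ∅; g ≡ 0 at y ∈ {6}; common: ∅.
  x = 1: f ≡ 0 at y ∈ {6}; g ≡ 0 at y ∈ {5}; common: ∅.
  x = 2: f ≡ 0 at y ∈ {5, 7}; g ≡ 0 at y ∈ {4}; common: ∅.
  x = 3: f ≡ 0 at y ∈ ∅; g ≡ 0 at y ∈ {3}; common: ∅.
  x = 4: f ≡ 0 at y ∈ {0, 1}; g ≡ 0 at y ∈ {2}; common: ∅.
  x = 5: f ≡ 0 at y ∈ {4, 8}; g ≡ 0 at y ∈ {1}; common: ∅.
  x = 6: f ≡ 0 at y ∈ {2, 10}; g ≡ 0 at y ∈ {0}; common: ∅.
  x = 7: f ≡ 0 at y ∈ ∅; g ≡ 0 at y ∈ {10}; common: ∅.
  x = 8: f ≡ 0 at y ∈ ∅; g ≡ 0 at y ∈ {9}; common: ∅.
  x = 9: f ≡ 0 at y ∈ ∅; g ≡ 0 at y ∈ {8}; common: ∅.
  x = 10: f ≡ 0 at y ∈ {3, 9}; g ≡ 0 at y ∈ {7}; common: ∅.
Collecting: common zeros = ∅, so the count is 0.
Comparison with the Bézout bound: 0 ≤ 2 = deg(f)·deg(g), as expected for curves with no common component (the affine F_11-count falls short of the bound because intersections may lie at infinity, over extension fields, or carry multiplicity).


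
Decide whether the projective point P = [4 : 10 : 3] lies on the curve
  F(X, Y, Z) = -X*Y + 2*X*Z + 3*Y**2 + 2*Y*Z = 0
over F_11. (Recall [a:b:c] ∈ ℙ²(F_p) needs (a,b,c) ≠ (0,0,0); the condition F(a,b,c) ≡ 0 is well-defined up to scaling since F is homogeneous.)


F(4,10,3) ≡ 3 (mod 11); P is NOT on the curve.

Evaluate F(4, 10, 3) term-by-term (mod 11).
  -X*Y ↦ -1·4·10·1 = -40
  2*X*Z ↦ 2·4·1·3 = 24
  3*Y**2 ↦ 3·1·100·1 = 300
  2*Y*Z ↦ 2·1·10·3 = 60
Sum: F(4, 10, 3) = (-40) + (24) + (300) + (60) = 344.
Reducing mod 11: 344 ≡ 3 (mod 11).
Since F(a, b, c) ≡ 3 ≠ 0 (mod 11), P does NOT lie on the curve.


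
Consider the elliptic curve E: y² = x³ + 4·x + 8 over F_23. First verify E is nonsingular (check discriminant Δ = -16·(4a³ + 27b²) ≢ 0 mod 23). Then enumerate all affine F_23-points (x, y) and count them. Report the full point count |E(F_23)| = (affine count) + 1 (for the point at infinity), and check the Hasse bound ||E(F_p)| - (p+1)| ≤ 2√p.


Affine points = {(0, 10), (0, 13), (1, 6), (1, 17), (2, 1), (2, 22), (3, 1), (3, 22), (6, 8), (6, 15), (8, 0), (10, 6), (10, 17), (11, 7), (11, 16), (12, 6), (12, 17), (13, 7), (13, 16), (14, 5), (14, 18), (15, 4), (15, 19), (18, 1), (18, 22), (22, 7), (22, 16)}; affine count = 27; |E(F_23)| = 28.

Discriminant check: Δ ∝ 4a³ + 27b² = 4·4³ + 27·8² = 4·64 + 27·64 ≡ 6 (mod 23). Nonzero ⇒ E is nonsingular.
For each x ∈ F_23, compute rhs = x³ + 4·x + 8 mod 23, then count y ∈ F_23 with y² ≡ rhs.
  x = 0: rhs = 8, matching y values: 10, 13 (2 points).
  x = 1: rhs = 13, matching y values: 6, 17 (2 points).
  x = 2: rhs = 1, matching y values: 1, 22 (2 points).
  x = 3: rhs = 1, matching y values: 1, 22 (2 points).
  x = 4: rhs = 19, matching y values: none (0 points).
  x = 5: rhs = 15, matching y values: none (0 points).
  x = 6: rhs = 18, matching y values: 8, 15 (2 points).
  x = 7: rhs = 11, matching y values: none (0 points).
  x = 8: rhs = 0, matching y values: 0 (1 points).
  x = 9: rhs = 14, matching y values: none (0 points).
  x = 10: rhs = 13, matching y values: 6, 17 (2 points).
  x = 11: rhs = 3, matching y values: 7, 16 (2 points).
  x = 12: rhs = 13, matching y values: 6, 17 (2 points).
  x = 13: rhs = 3, matching y values: 7, 16 (2 points).
  x = 14: rhs = 2, matching y values: 5, 18 (2 points).
  x = 15: rhs = 16, matching y values: 4, 19 (2 points).
  x = 16: rhs = 5, matching y values: none (0 points).
  x = 17: rhs = 21, matching y values: none (0 points).
  x = 18: rhs = 1, matching y values: 1, 22 (2 points).
  x = 19: rhs = 20, matching y values: none (0 points).
  x = 20: rhs = 15, matching y values: none (0 points).
  x = 21: rhs = 15, matching y values: none (0 points).
  x = 22: rhs = 3, matching y values: 7, 16 (2 points).
Total affine count: 27.
Full point count |E(F_23)| = 27 + 1 = 28.
Hasse bound: |28 − (23+1)| = |4| = 4 ≤ 2√23 ≈ 9.5917 ✓.


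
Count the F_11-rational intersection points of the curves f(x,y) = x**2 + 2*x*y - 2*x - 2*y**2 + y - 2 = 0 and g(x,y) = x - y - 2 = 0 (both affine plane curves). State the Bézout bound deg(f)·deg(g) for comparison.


Common zeros: ∅; count = 0; Bézout bound = 2.

deg(f) = 2, deg(g) = 1, so Bézout bound = 2.
Scan x ∈ F_11. For each x, list the y ∈ F_11 with f(x, y) ≡ 0 and those with g(x, y) ≡ 0 (mod 11); the common zeros in that column are the intersection.
  x = 0: f ≡ 0 at y ∈ ∅; g ≡ 0 at y ∈ {9}; common: ∅.
  x = 1: f ≡ 0 at y ∈ ∅; g ≡ 0 at y ∈ {10}; common: ∅.
  x = 2: f ≡ 0 at y ∈ {2, 6}; g ≡ 0 at y ∈ {0}; common: ∅.
  x = 3: f ≡ 0 at y ∈ ∅; g ≡ 0 at y ∈ {1}; common: ∅.
  x = 4: f ≡ 0 at y ∈ ∅; g ≡ 0 at y ∈ {2}; common: ∅.
  x = 5: f ≡ 0 at y ∈ {1, 10}; g ≡ 0 at y ∈ {3}; common: ∅.
  x = 6: f ≡ 0 at y ∈ {0, 1}; g ≡ 0 at y ∈ {4}; common: ∅.
  x = 7: f ≡ 0 at y ∈ {0, 2}; g ≡ 0 at y ∈ {5}; common: ∅.
  x = 8: f ≡ 0 at y ∈ ∅; g ≡ 0 at y ∈ {6}; common: ∅.
  x = 9: f ≡ 0 at y ∈ ∅; g ≡ 0 at y ∈ {7}; common: ∅.
  x = 10: f ≡ 0 at y ∈ {6, 10}; g ≡ 0 at y ∈ {8}; common: ∅.
Collecting: common zeros = ∅, so the count is 0.
Comparison with the Bézout bound: 0 ≤ 2 = deg(f)·deg(g), as expected for curves with no common component (the affine F_11-count falls short of the bound because intersections may lie at infinity, over extension fields, or carry multiplicity).


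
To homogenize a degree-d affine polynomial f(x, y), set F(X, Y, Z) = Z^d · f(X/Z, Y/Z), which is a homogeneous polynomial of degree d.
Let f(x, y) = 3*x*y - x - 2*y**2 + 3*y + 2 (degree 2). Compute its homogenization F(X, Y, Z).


F(X, Y, Z) = 3*X*Y - X*Z - 2*Y**2 + 3*Y*Z + 2*Z**2

deg(f) = 2.
Substitute x = X/Z, y = Y/Z into f, then multiply by Z^2.
  monomial 3·x^1·y^1 ↦ 3·X^1·Y^1·Z^0.
  monomial -1·x^1·y^0 ↦ -1·X^1·Y^0·Z^1.
  monomial -2·x^0·y^2 ↦ -2·X^0·Y^2·Z^0.
  monomial 3·x^0·y^1 ↦ 3·X^0·Y^1·Z^1.
  monomial 2·x^0·y^0 ↦ 2·X^0·Y^0·Z^2.
Collecting: F(X, Y, Z) = 3*X*Y - X*Z - 2*Y**2 + 3*Y*Z + 2*Z**2.


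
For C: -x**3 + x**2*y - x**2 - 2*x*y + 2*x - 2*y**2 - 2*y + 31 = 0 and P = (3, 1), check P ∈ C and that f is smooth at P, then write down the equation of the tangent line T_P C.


Tangent line at P: -27*x - 3*y + 84 = 0.

Step 1: f(3, 1) = 0, so P lies on C.
Step 2: partial derivatives
  f_x(x, y) = -3*x**2 + 2*x*y - 2*x - 2*y + 2, f_y(x, y) = x**2 - 2*x - 4*y - 2.
  f_x(P) = -27, f_y(P) = -3 (gradient nonzero, so P is smooth).
Step 3: tangent line at P: -27·(x − 3) + -3·(y − 1) = 0.
Expanding: -27*x - 3*y + 84 = 0.


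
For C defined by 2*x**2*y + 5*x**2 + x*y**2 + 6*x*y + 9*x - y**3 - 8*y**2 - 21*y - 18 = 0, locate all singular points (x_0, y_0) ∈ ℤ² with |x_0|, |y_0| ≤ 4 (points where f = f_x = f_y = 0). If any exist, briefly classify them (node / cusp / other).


Singular points: {(0, -3)}; classification: node.

Compute partial derivatives:
  f_x = 4*x*y + 10*x + y**2 + 6*y + 9.
  f_y = 2*x**2 + 2*x*y + 6*x - 3*y**2 - 16*y - 21.
Scan x_0 ∈ {−4, ..., 4}. For each x_0, f_y(x_0, y) is a polynomial in y; find its integer roots y ∈ {−4, ..., 4}, then test f_x and f at those candidates.
  x = -4: f_y(-4, y) = -3*y**2 - 24*y - 13; no integer root y with |y| ≤ 4.
  x = -3: f_y(-3, y) = -3*y**2 - 22*y - 21; no integer root y with |y| ≤ 4.
  x = -2: f_y(-2, y) = -3*y**2 - 20*y - 25; no integer root y with |y| ≤ 4.
  x = -1: f_y(-1, y) = -3*y**2 - 18*y - 25; no integer root y with |y| ≤ 4.
  x = 0: f_y(0, y) = -3*y**2 - 16*y - 21; vanishes at y ∈ {-3}. (0, -3): f_x = 0, f = 0 — SINGULAR.
  x = 1: f_y(1, y) = -3*y**2 - 14*y - 13; no integer root y with |y| ≤ 4.
  x = 2: f_y(2, y) = -3*y**2 - 12*y - 1; no integer root y with |y| ≤ 4.
  x = 3: f_y(3, y) = -3*y**2 - 10*y + 15; no integer root y with |y| ≤ 4.
  x = 4: f_y(4, y) = -3*y**2 - 8*y + 35; no integer root y with |y| ≤ 4.
Only singular point on the grid: (0, -3).
Classify: substitute x = 0 + u, y = -3 + v and expand: f = 2*u**2*v - u**2 + u*v**2 - v**3 + v**2.
No constant or linear terms (consistent with a singular point). Quadratic part: -u**2 + v**2. Cubic part: 2*u**2*v + u*v**2 - v**3.
The quadratic part v**2 - u**2 = (v − u)(v + u) splits into two distinct linear factors, so there are two distinct tangent lines y − -3 = ±(x − 0) — this is a node (ordinary double point).
Classification: node.
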